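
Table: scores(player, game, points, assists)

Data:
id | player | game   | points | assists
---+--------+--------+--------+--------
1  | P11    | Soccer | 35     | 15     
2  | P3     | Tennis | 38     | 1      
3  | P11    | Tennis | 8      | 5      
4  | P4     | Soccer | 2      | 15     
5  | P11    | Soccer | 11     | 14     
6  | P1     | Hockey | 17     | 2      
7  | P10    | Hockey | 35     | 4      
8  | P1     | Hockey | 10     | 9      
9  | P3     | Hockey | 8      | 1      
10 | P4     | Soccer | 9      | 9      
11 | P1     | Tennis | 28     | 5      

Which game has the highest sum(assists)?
SELECT game, SUM(assists) as val
FROM scores
GROUP BY game
ORDER BY val DESC
LIMIT 1

Result: Soccer with sum(assists) = 53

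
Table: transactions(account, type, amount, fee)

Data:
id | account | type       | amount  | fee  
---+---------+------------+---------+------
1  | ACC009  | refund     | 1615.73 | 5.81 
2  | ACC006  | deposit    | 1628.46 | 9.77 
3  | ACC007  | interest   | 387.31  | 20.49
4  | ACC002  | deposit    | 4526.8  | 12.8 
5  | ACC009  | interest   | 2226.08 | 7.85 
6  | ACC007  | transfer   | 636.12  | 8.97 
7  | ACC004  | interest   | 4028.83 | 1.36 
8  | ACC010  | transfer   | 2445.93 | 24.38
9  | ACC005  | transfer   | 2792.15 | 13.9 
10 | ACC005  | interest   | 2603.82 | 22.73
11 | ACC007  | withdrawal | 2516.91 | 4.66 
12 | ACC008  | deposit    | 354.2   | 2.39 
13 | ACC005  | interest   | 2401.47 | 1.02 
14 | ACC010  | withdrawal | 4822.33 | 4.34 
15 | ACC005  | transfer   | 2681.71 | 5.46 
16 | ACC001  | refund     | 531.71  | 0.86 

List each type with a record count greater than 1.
SELECT type, COUNT(*) as cnt
FROM transactions
GROUP BY type
HAVING COUNT(*) > 1

Result:
  deposit: 3
  interest: 5
  refund: 2
  transfer: 4
  withdrawal: 2

Note: HAVING filters groups after aggregation, WHERE filters rows before.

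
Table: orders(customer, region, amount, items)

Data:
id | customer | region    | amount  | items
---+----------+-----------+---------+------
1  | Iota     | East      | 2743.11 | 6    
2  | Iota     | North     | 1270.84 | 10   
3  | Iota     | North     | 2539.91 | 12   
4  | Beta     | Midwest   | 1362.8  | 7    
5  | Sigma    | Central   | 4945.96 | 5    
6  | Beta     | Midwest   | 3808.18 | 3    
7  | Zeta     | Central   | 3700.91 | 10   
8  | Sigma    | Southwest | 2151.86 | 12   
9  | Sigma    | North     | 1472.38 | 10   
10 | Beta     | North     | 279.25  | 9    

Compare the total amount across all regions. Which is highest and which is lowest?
SELECT region, SUM(amount)
FROM orders
GROUP BY region
ORDER BY SUM(amount)

All groups:
  Southwest: 2151.86
  East: 2743.11
  Midwest: 5170.98
  North: 5562.38
  Central: 8646.87

Highest: Central (8646.87)
Lowest: Southwest (2151.86)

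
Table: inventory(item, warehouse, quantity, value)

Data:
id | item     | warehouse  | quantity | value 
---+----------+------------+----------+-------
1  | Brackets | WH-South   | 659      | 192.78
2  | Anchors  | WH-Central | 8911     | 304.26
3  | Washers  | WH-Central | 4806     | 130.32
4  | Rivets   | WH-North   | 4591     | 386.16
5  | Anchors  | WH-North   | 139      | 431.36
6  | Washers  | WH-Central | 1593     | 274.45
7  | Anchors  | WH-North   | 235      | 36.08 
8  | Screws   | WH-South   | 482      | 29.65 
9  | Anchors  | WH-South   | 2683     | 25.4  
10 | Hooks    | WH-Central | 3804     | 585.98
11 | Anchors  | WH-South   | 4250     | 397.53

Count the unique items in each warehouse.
SELECT warehouse, COUNT(DISTINCT item)
FROM inventory
GROUP BY warehouse

Result:
  WH-Central: 3 distinct
  WH-North: 2 distinct
  WH-South: 3 distinct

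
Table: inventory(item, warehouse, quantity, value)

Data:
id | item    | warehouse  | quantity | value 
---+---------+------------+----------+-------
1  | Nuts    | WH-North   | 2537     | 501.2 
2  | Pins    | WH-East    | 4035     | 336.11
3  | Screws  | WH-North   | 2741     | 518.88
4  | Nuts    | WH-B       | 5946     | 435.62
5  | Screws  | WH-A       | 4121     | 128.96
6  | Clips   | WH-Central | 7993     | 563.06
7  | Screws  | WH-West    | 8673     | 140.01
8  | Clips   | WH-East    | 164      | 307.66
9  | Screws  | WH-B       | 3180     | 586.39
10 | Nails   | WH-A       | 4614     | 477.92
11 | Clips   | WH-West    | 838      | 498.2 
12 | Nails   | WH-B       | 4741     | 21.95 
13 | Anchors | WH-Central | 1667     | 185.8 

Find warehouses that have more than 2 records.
SELECT warehouse, COUNT(*) as cnt
FROM inventory
GROUP BY warehouse
HAVING COUNT(*) > 2

Result:
  WH-B: 3

Note: HAVING filters groups after aggregation, WHERE filters rows before.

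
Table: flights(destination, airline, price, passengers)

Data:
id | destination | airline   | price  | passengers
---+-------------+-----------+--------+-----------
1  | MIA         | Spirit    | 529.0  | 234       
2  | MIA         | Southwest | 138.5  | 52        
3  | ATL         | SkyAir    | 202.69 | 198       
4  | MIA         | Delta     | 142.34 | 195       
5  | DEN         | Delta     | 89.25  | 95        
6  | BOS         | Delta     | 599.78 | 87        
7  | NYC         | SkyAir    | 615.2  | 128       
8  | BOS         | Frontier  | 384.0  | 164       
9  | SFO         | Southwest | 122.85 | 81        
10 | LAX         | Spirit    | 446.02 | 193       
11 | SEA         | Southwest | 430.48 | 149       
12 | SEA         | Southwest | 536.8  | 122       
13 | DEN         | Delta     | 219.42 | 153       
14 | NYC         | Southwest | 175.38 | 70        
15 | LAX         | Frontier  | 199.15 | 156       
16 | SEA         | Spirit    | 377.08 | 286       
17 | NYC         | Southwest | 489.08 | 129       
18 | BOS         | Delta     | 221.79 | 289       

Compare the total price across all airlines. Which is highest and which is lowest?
SELECT airline, SUM(price)
FROM flights
GROUP BY airline
ORDER BY SUM(price)

All groups:
  Frontier: 583.15
  SkyAir: 817.89
  Delta: 1272.58
  Spirit: 1352.10
  Southwest: 1893.09

Highest: Southwest (1893.09)
Lowest: Frontier (583.15)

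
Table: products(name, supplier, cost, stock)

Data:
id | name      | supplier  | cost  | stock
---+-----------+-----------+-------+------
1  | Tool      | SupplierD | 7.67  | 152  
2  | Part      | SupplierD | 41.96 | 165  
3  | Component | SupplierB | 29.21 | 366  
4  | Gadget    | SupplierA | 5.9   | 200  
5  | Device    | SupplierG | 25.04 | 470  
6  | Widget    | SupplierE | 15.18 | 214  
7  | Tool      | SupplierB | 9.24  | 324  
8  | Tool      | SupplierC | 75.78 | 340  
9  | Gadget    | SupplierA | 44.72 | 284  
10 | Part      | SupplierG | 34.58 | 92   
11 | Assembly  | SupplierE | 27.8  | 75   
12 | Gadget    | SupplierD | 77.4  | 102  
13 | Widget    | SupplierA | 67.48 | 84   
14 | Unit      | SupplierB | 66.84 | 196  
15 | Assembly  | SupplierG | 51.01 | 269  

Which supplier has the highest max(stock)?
SELECT supplier, MAX(stock) as val
FROM products
GROUP BY supplier
ORDER BY val DESC
LIMIT 1

Result: SupplierG with max(stock) = 470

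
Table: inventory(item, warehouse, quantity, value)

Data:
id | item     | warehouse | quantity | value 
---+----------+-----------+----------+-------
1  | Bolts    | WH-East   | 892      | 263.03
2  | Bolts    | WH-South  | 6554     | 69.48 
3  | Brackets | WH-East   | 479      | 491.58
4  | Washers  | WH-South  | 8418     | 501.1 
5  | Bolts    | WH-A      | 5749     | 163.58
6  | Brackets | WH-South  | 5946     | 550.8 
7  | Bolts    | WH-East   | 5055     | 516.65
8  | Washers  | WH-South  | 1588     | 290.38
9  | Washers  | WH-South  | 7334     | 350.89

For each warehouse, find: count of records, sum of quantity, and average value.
SELECT warehouse,
       COUNT(*) as cnt,
       SUM(quantity) as total_quantity,
       AVG(value) as avg_value
FROM inventory
GROUP BY warehouse

Result:
  WH-A: 1 records, 5749 total quantity, 163.58 avg value
  WH-East: 3 records, 6426 total quantity, 423.75 avg value
  WH-South: 5 records, 29840 total quantity, 352.53 avg value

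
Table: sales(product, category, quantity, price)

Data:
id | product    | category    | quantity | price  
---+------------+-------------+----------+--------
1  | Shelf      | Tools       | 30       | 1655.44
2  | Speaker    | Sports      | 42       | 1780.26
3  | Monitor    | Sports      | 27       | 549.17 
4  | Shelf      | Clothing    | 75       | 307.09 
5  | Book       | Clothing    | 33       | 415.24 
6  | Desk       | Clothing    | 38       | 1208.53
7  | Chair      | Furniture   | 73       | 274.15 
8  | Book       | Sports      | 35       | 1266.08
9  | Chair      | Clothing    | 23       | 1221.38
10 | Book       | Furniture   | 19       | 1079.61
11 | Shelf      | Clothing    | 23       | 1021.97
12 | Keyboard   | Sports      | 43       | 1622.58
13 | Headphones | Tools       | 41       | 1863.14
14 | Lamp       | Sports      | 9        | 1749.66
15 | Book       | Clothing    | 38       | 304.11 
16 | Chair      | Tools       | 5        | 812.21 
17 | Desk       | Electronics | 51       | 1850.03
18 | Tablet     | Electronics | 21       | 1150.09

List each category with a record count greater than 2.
SELECT category, COUNT(*) as cnt
FROM sales
GROUP BY category
HAVING COUNT(*) > 2

Result:
  Clothing: 6
  Sports: 5
  Tools: 3

Note: HAVING filters groups after aggregation, WHERE filters rows before.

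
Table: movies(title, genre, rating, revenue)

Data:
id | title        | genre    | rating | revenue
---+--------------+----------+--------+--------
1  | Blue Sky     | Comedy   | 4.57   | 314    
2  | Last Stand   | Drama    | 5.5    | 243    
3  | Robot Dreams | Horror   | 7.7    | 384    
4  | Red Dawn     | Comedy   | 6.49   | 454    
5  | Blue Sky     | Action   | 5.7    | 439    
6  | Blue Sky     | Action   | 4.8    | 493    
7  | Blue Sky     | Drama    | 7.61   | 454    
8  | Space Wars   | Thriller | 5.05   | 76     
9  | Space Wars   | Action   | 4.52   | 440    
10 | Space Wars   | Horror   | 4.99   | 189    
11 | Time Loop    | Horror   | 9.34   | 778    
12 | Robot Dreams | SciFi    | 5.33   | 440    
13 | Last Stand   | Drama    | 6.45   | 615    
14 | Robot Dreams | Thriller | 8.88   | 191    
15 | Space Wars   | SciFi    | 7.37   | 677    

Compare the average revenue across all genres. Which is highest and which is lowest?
SELECT genre, AVG(revenue)
FROM movies
GROUP BY genre
ORDER BY AVG(revenue)

All groups:
  Thriller: 133.50
  Comedy: 384.00
  Drama: 437.33
  Horror: 450.33
  Action: 457.33
  SciFi: 558.50

Highest: SciFi (558.50)
Lowest: Thriller (133.50)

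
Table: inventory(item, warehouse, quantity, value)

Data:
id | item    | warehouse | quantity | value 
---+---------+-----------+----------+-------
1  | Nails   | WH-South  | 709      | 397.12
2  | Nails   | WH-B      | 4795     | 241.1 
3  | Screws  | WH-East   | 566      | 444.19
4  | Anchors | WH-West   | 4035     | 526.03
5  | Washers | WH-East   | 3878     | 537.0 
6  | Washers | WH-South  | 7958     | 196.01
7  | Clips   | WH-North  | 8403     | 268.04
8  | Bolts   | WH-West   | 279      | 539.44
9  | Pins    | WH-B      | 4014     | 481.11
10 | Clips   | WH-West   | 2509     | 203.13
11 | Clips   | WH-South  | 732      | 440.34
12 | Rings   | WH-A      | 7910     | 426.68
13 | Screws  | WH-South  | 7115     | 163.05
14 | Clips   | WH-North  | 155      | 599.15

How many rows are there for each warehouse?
SELECT warehouse, COUNT(*) as count
FROM inventory
GROUP BY warehouse

Result:
  WH-A: 1
  WH-B: 2
  WH-East: 2
  WH-North: 2
  WH-South: 4
  WH-West: 3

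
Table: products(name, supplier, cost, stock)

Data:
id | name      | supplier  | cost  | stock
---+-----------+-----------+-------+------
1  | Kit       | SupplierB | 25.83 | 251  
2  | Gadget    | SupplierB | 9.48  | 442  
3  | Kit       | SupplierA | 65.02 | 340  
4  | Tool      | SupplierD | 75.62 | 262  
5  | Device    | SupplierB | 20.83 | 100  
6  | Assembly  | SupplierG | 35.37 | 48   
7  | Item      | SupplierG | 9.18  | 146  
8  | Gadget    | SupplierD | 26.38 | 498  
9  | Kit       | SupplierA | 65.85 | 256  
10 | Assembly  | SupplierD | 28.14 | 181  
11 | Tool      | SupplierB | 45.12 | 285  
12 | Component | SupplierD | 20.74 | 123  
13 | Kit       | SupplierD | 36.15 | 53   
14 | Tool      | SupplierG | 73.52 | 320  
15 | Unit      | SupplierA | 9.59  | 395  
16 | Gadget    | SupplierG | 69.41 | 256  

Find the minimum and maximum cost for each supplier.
SELECT supplier, MIN(cost), MAX(cost)
FROM products
GROUP BY supplier

Result:
  SupplierA: min=9.59, max=65.85
  SupplierB: min=9.48, max=45.12
  SupplierD: min=20.74, max=75.62
  SupplierG: min=9.18, max=73.52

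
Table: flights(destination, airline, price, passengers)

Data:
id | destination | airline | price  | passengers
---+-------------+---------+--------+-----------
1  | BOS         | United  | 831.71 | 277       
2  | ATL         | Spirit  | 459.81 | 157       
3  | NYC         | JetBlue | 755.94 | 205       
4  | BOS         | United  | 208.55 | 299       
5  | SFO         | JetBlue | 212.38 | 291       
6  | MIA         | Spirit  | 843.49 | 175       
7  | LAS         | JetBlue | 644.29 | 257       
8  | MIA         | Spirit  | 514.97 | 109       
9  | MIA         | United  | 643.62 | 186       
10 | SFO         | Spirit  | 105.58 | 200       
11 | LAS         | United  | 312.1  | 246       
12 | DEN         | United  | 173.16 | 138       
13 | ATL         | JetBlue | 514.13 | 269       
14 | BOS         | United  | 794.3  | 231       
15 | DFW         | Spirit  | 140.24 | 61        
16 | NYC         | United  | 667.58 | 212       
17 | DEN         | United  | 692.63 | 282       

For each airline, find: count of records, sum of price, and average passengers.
SELECT airline,
       COUNT(*) as cnt,
       SUM(price) as total_price,
       AVG(passengers) as avg_passengers
FROM flights
GROUP BY airline

Result:
  JetBlue: 4 records, 2126.74 total price, 255.50 avg passengers
  Spirit: 5 records, 2064.09 total price, 140.40 avg passengers
  United: 8 records, 4323.65 total price, 233.88 avg passengers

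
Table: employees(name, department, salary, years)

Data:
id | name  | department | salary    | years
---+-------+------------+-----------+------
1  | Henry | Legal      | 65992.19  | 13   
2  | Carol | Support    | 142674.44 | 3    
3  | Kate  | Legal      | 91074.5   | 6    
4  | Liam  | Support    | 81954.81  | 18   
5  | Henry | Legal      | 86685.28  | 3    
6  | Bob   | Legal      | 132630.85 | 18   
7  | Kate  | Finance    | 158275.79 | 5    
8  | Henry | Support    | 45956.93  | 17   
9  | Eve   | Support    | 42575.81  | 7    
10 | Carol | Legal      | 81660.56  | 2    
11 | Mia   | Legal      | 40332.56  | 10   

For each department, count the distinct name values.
SELECT department, COUNT(DISTINCT name)
FROM employees
GROUP BY department

Result:
  Finance: 1 distinct
  Legal: 5 distinct
  Support: 4 distinct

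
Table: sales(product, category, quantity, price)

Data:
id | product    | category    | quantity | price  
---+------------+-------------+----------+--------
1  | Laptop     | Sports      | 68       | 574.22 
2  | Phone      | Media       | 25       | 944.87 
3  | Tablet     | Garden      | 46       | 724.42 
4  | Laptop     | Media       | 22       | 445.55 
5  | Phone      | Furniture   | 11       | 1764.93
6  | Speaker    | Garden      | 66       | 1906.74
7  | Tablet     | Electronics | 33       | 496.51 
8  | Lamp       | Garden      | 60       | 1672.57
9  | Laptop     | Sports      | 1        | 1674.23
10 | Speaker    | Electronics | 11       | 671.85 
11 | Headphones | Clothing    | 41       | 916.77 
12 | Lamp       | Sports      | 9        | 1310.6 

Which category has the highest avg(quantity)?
SELECT category, AVG(quantity) as val
FROM sales
GROUP BY category
ORDER BY val DESC
LIMIT 1

Result: Garden with avg(quantity) = 57.33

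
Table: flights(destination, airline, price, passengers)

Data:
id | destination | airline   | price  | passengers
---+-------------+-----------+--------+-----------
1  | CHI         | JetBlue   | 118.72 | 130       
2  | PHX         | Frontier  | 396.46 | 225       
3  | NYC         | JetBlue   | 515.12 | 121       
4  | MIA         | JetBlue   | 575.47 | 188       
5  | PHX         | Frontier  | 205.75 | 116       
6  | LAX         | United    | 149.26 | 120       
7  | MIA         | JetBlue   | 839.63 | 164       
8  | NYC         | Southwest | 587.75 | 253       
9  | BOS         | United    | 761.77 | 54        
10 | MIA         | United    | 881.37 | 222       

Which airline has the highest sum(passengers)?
SELECT airline, SUM(passengers) as val
FROM flights
GROUP BY airline
ORDER BY val DESC
LIMIT 1

Result: JetBlue with sum(passengers) = 603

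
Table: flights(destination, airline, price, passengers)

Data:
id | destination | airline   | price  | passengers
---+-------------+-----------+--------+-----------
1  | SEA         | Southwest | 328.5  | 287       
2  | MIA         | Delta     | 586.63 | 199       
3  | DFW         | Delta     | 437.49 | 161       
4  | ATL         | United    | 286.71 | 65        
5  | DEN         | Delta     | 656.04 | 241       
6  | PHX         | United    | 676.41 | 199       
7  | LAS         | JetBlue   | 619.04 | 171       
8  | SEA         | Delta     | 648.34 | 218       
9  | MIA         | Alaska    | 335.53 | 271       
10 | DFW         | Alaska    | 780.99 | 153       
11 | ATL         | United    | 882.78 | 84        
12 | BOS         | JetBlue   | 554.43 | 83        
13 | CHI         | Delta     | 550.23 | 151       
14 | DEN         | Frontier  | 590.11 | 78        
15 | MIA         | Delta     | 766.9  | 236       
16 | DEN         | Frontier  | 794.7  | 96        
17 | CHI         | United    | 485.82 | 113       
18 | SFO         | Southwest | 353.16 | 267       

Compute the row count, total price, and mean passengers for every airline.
SELECT airline,
       COUNT(*) as cnt,
       SUM(price) as total_price,
       AVG(passengers) as avg_passengers
FROM flights
GROUP BY airline

Result:
  Alaska: 2 records, 1116.52 total price, 212.00 avg passengers
  Delta: 6 records, 3645.63 total price, 201.00 avg passengers
  Frontier: 2 records, 1384.81 total price, 87.00 avg passengers
  JetBlue: 2 records, 1173.47 total price, 127.00 avg passengers
  Southwest: 2 records, 681.66 total price, 277.00 avg passengers
  United: 4 records, 2331.72 total price, 115.25 avg passengers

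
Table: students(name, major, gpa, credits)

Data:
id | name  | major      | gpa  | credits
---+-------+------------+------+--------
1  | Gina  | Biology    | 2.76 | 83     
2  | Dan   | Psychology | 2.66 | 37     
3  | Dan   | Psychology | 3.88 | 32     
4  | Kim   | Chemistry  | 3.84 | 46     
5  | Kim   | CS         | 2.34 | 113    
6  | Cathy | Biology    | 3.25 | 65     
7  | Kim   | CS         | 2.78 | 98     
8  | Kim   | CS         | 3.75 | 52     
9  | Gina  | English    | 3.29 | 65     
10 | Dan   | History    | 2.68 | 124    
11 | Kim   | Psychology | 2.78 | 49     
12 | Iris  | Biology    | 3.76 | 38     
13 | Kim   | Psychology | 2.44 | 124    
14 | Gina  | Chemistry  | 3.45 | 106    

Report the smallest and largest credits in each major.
SELECT major, MIN(credits), MAX(credits)
FROM students
GROUP BY major

Result:
  Biology: min=38, max=83
  CS: min=52, max=113
  Chemistry: min=46, max=106
  English: min=65, max=65
  History: min=124, max=124
  Psychology: min=32, max=124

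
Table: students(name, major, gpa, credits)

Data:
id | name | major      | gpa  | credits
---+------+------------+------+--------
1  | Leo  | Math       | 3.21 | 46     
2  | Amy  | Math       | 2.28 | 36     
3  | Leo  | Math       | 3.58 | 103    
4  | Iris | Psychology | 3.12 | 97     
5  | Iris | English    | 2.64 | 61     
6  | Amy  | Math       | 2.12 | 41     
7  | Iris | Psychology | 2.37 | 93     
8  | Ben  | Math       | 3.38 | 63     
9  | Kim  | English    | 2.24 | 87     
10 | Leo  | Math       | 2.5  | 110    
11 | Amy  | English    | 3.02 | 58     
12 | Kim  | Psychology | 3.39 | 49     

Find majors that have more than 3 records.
SELECT major, COUNT(*) as cnt
FROM students
GROUP BY major
HAVING COUNT(*) > 3

Result:
  Math: 6

Note: HAVING filters groups after aggregation, WHERE filters rows before.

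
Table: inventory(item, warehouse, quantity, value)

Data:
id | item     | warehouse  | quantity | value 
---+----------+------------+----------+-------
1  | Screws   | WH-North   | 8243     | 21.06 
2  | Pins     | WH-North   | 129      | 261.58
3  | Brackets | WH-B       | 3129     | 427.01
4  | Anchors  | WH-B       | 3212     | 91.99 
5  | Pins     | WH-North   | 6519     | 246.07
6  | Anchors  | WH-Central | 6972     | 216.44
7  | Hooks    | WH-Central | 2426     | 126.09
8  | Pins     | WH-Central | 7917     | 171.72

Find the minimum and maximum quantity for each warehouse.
SELECT warehouse, MIN(quantity), MAX(quantity)
FROM inventory
GROUP BY warehouse

Result:
  WH-B: min=3129, max=3212
  WH-Central: min=2426, max=7917
  WH-North: min=129, max=8243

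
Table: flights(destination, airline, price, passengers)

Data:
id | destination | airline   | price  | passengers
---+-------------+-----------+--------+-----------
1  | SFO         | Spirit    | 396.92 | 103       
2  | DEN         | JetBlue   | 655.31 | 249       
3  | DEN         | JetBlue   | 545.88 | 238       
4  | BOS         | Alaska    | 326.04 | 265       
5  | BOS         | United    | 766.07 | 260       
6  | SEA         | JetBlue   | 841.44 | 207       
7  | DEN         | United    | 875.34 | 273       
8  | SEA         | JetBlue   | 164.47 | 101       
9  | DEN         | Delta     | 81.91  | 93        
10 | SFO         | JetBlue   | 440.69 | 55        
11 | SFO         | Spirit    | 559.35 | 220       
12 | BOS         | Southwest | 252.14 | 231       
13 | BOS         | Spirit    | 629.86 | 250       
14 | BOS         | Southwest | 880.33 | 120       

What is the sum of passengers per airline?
SELECT airline, SUM(passengers) as result
FROM flights
GROUP BY airline

Result:
  Alaska: 265
  Delta: 93
  JetBlue: 850
  Southwest: 351
  Spirit: 573
  United: 533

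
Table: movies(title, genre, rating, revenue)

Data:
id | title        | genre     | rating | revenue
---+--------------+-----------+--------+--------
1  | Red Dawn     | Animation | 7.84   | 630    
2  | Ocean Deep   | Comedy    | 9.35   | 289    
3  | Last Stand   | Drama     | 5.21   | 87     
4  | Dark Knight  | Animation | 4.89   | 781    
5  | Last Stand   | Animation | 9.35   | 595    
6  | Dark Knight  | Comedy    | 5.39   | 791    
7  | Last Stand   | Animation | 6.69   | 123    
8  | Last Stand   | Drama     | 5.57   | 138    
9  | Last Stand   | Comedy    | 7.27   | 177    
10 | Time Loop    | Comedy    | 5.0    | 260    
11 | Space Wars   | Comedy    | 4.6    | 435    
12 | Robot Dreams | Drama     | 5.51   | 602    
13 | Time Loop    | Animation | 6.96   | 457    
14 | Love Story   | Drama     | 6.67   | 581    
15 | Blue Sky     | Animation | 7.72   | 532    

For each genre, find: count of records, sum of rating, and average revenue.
SELECT genre,
       COUNT(*) as cnt,
       SUM(rating) as total_rating,
       AVG(revenue) as avg_revenue
FROM movies
GROUP BY genre

Result:
  Animation: 6 records, 43.45 total rating, 519.67 avg revenue
  Comedy: 5 records, 31.61 total rating, 390.40 avg revenue
  Drama: 4 records, 22.96 total rating, 352.00 avg revenue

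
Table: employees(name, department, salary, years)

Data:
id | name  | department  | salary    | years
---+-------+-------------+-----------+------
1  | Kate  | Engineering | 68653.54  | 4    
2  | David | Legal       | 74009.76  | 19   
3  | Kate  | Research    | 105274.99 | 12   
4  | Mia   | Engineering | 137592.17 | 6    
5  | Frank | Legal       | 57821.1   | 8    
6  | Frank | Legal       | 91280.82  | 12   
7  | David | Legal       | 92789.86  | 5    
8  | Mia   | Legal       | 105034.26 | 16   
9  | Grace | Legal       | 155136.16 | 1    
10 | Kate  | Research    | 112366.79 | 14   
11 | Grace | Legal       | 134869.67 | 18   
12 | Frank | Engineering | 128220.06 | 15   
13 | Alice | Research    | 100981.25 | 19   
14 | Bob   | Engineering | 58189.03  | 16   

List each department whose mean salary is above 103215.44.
SELECT department, AVG(salary)
FROM employees
GROUP BY department
HAVING AVG(salary) > 103215.44

Result:
  Research: avg=106207.68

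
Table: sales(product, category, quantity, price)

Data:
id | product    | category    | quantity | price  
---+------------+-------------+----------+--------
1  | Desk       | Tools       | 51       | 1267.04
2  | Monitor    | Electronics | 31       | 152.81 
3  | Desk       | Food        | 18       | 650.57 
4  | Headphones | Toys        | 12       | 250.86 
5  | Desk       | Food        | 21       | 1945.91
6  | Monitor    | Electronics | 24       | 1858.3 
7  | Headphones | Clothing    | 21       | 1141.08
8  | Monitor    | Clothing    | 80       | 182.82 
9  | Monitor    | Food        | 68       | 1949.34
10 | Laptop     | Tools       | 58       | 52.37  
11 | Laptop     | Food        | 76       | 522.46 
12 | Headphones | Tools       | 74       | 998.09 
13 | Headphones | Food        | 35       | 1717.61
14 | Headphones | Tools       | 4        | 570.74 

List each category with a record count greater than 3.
SELECT category, COUNT(*) as cnt
FROM sales
GROUP BY category
HAVING COUNT(*) > 3

Result:
  Food: 5
  Tools: 4

Note: HAVING filters groups after aggregation, WHERE filters rows before.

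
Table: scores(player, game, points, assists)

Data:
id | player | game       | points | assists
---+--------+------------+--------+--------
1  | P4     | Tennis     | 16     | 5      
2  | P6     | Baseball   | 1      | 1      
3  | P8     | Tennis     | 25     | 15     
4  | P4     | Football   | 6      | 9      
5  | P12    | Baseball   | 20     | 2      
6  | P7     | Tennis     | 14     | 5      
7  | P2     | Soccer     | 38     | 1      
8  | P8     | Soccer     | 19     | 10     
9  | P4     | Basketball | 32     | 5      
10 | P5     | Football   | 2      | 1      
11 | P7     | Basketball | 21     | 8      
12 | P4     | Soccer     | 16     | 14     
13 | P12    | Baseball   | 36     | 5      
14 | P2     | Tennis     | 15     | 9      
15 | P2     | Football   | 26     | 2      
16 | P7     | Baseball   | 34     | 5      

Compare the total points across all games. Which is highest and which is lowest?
SELECT game, SUM(points)
FROM scores
GROUP BY game
ORDER BY SUM(points)

All groups:
  Football: 34
  Basketball: 53
  Tennis: 70
  Soccer: 73
  Baseball: 91

Highest: Baseball (91)
Lowest: Football (34)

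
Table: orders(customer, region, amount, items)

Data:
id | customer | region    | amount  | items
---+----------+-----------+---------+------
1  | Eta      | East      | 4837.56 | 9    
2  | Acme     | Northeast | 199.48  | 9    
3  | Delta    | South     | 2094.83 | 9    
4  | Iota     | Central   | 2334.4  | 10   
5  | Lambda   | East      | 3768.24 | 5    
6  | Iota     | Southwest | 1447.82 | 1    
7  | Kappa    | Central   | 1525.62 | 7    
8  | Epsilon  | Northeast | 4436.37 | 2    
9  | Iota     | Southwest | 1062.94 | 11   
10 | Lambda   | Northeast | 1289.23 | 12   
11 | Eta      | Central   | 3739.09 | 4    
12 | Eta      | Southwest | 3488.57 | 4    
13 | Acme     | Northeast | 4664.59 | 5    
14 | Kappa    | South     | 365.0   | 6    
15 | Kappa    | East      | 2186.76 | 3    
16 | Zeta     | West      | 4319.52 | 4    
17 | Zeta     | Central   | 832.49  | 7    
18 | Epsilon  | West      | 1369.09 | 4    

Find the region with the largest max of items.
SELECT region, MAX(items) as val
FROM orders
GROUP BY region
ORDER BY val DESC
LIMIT 1

Result: Northeast with max(items) = 12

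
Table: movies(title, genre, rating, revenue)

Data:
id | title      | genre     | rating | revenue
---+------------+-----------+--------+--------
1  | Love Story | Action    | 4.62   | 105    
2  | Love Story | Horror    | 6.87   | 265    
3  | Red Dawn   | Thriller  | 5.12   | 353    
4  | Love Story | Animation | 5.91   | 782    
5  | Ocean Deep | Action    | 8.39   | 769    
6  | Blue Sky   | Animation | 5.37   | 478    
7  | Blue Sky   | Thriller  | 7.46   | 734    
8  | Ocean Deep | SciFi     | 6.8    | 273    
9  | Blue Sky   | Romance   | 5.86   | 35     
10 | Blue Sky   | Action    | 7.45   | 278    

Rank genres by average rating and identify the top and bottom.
SELECT genre, AVG(rating)
FROM movies
GROUP BY genre
ORDER BY AVG(rating)

All groups:
  Animation: 5.64
  Romance: 5.86
  Thriller: 6.29
  SciFi: 6.80
  Action: 6.82
  Horror: 6.87

Highest: Horror (6.87)
Lowest: Animation (5.64)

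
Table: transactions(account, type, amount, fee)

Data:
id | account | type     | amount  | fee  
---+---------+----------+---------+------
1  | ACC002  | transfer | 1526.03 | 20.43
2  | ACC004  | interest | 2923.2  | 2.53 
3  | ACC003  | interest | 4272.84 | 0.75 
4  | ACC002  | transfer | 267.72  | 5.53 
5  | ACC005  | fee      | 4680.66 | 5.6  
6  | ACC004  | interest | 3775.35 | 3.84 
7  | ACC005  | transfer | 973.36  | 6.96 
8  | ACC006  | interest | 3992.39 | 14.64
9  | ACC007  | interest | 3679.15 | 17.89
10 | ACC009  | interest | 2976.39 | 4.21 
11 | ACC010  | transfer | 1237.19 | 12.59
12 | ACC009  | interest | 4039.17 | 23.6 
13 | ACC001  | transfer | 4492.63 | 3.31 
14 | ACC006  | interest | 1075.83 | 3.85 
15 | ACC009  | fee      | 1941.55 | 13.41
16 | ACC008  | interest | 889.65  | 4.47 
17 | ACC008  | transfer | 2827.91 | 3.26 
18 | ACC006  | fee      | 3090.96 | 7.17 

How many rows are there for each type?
SELECT type, COUNT(*) as count
FROM transactions
GROUP BY type

Result:
  fee: 3
  interest: 9
  transfer: 6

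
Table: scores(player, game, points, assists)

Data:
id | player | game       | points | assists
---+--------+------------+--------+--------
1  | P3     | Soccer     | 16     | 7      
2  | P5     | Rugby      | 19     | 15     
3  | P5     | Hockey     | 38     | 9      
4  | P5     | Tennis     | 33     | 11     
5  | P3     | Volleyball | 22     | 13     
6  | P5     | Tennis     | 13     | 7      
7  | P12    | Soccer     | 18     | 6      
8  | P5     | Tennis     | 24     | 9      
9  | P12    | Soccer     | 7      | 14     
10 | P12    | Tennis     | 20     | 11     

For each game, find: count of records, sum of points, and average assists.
SELECT game,
       COUNT(*) as cnt,
       SUM(points) as total_points,
       AVG(assists) as avg_assists
FROM scores
GROUP BY game

Result:
  Hockey: 1 records, 38 total points, 9.00 avg assists
  Rugby: 1 records, 19 total points, 15.00 avg assists
  Soccer: 3 records, 41 total points, 9.00 avg assists
  Tennis: 4 records, 90 total points, 9.50 avg assists
  Volleyball: 1 records, 22 total points, 13.00 avg assists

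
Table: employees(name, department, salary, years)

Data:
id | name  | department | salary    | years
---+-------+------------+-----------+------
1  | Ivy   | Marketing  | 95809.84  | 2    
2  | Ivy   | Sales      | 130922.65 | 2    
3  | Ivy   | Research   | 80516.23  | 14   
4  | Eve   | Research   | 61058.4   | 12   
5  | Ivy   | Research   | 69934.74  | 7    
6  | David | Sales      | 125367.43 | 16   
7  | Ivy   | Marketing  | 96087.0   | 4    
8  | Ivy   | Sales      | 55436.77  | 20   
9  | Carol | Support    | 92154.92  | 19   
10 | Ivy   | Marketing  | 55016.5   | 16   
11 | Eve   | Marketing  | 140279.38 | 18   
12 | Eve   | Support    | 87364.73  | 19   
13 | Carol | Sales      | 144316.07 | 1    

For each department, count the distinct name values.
SELECT department, COUNT(DISTINCT name)
FROM employees
GROUP BY department

Result:
  Marketing: 2 distinct
  Research: 2 distinct
  Sales: 3 distinct
  Support: 2 distinct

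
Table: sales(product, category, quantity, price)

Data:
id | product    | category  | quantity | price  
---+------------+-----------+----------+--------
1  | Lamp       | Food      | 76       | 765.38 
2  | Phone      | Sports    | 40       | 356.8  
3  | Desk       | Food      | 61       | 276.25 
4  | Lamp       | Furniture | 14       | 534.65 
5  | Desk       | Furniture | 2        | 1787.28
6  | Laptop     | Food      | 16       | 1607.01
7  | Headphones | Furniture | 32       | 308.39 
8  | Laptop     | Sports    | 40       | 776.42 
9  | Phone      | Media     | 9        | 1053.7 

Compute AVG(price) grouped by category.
SELECT category, AVG(price) as result
FROM sales
GROUP BY category

Result:
  Food: 882.88
  Furniture: 876.77
  Media: 1053.70
  Sports: 566.61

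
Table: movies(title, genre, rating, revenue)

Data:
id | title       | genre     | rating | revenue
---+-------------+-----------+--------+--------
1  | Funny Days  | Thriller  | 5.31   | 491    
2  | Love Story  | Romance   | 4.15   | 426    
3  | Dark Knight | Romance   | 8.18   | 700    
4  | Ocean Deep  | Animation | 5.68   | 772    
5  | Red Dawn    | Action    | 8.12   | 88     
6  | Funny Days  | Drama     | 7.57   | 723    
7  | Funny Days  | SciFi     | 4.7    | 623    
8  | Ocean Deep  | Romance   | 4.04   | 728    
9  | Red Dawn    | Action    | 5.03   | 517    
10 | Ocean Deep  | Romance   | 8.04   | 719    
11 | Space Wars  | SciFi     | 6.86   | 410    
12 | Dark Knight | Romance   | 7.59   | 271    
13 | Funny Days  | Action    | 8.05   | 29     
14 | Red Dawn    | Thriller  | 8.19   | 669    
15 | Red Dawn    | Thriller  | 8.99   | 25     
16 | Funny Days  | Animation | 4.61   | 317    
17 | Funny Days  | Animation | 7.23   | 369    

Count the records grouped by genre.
SELECT genre, COUNT(*) as count
FROM movies
GROUP BY genre

Result:
  Action: 3
  Animation: 3
  Drama: 1
  Romance: 5
  SciFi: 2
  Thriller: 3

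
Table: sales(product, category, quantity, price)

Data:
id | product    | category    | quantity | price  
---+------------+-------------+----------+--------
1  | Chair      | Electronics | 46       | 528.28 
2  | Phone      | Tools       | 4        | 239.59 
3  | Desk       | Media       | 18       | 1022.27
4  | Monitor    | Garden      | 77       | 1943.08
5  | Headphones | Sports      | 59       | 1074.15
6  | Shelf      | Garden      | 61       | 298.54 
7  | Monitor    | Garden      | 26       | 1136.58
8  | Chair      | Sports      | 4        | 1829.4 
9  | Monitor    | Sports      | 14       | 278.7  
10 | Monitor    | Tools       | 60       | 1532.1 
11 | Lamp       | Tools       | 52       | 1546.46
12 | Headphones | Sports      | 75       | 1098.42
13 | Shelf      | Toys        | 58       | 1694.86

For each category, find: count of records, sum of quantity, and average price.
SELECT category,
       COUNT(*) as cnt,
       SUM(quantity) as total_quantity,
       AVG(price) as avg_price
FROM sales
GROUP BY category

Result:
  Electronics: 1 records, 46 total quantity, 528.28 avg price
  Garden: 3 records, 164 total quantity, 1126.07 avg price
  Media: 1 records, 18 total quantity, 1022.27 avg price
  Sports: 4 records, 152 total quantity, 1070.17 avg price
  Tools: 3 records, 116 total quantity, 1106.05 avg price
  Toys: 1 records, 58 total quantity, 1694.86 avg price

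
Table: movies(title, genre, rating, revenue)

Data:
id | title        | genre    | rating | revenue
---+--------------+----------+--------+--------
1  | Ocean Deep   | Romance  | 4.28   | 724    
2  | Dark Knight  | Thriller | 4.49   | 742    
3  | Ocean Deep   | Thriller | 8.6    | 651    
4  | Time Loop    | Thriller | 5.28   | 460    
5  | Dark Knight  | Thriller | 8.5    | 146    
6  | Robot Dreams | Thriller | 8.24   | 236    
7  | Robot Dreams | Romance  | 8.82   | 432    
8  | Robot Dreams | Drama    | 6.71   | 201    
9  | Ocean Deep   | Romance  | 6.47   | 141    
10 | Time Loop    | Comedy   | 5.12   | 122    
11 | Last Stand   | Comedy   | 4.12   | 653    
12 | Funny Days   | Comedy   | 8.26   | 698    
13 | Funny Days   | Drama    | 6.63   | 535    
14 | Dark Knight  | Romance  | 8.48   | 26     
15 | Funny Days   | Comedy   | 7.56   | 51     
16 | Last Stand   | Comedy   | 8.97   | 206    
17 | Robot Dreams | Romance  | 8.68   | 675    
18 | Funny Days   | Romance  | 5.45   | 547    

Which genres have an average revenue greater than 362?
SELECT genre, AVG(revenue)
FROM movies
GROUP BY genre
HAVING AVG(revenue) > 362

Result:
  Drama: avg=368.00
  Romance: avg=424.17
  Thriller: avg=447.00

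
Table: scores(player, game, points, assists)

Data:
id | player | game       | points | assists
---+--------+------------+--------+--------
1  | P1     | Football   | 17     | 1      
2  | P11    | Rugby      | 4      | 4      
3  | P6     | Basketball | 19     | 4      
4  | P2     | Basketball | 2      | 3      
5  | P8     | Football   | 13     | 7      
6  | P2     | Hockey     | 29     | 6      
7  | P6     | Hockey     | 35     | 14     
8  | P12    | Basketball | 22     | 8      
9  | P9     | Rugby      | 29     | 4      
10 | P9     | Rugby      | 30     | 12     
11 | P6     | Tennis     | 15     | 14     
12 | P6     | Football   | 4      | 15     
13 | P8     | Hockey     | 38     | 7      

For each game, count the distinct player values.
SELECT game, COUNT(DISTINCT player)
FROM scores
GROUP BY game

Result:
  Basketball: 3 distinct
  Football: 3 distinct
  Hockey: 3 distinct
  Rugby: 2 distinct
  Tennis: 1 distinct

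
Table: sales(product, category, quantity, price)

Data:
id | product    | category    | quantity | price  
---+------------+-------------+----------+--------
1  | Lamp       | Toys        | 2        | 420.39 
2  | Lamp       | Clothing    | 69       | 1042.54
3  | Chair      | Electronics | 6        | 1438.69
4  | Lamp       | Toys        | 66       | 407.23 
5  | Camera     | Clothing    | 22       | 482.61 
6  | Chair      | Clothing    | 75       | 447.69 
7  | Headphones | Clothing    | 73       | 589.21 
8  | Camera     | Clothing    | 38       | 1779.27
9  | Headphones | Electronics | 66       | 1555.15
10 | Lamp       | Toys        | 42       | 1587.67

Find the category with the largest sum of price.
SELECT category, SUM(price) as val
FROM sales
GROUP BY category
ORDER BY val DESC
LIMIT 1

Result: Clothing with sum(price) = 4341.32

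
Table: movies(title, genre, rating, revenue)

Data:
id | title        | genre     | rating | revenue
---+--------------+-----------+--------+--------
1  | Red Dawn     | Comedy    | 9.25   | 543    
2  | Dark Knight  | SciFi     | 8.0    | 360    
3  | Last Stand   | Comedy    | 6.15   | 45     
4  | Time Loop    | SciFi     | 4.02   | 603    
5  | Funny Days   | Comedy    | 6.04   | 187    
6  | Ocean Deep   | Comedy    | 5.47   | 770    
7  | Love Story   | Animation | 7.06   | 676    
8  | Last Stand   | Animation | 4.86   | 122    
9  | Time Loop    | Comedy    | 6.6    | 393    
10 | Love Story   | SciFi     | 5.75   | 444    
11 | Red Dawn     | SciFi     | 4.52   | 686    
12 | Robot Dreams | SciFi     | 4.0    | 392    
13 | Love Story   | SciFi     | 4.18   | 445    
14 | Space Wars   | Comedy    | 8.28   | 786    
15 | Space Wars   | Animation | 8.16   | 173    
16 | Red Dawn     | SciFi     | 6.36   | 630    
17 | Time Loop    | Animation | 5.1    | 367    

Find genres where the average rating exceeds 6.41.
SELECT genre, AVG(rating)
FROM movies
GROUP BY genre
HAVING AVG(rating) > 6.41

Result:
  Comedy: avg=6.97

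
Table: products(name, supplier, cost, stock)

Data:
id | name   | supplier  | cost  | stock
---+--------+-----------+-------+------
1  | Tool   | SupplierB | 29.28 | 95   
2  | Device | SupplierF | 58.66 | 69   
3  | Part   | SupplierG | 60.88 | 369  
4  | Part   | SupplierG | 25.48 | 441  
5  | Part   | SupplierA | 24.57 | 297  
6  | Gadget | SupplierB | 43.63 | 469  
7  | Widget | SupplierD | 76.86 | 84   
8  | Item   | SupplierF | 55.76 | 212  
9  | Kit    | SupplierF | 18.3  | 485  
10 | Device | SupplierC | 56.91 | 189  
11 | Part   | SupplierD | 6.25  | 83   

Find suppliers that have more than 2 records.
SELECT supplier, COUNT(*) as cnt
FROM products
GROUP BY supplier
HAVING COUNT(*) > 2

Result:
  SupplierF: 3

Note: HAVING filters groups after aggregation, WHERE filters rows before.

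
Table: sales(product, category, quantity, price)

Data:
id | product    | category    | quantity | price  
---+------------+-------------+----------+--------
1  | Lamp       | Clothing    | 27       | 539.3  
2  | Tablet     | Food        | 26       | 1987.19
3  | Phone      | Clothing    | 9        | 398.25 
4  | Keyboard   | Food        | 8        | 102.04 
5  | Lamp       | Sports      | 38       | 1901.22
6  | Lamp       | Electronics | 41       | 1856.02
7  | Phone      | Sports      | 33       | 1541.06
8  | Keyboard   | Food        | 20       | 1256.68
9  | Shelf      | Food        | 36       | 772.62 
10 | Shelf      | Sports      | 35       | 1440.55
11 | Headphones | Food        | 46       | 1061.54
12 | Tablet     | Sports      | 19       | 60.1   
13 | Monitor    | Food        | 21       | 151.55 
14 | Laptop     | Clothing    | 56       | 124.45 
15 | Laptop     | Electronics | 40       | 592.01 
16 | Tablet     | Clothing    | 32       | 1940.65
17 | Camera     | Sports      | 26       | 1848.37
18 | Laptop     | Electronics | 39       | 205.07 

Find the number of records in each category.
SELECT category, COUNT(*) as count
FROM sales
GROUP BY category

Result:
  Clothing: 4
  Electronics: 3
  Food: 6
  Sports: 5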